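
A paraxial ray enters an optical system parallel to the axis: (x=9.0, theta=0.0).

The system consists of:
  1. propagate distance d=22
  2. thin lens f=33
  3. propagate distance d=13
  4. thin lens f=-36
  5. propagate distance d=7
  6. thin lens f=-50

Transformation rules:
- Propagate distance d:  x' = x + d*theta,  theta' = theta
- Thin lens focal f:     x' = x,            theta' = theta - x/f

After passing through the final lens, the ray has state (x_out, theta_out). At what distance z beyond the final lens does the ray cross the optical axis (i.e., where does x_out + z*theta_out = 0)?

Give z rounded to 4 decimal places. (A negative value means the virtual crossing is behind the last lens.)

Answer: 158.3333

Derivation:
Initial: x=9.0000 theta=0.0000
After 1 (propagate distance d=22): x=9.0000 theta=0.0000
After 2 (thin lens f=33): x=9.0000 theta=-3/11 (≈-0.2727)
After 3 (propagate distance d=13): x=60/11 (≈5.4545) theta=-3/11 (≈-0.2727)
After 4 (thin lens f=-36): x=60/11 (≈5.4545) theta=-4/33 (≈-0.1212)
After 5 (propagate distance d=7): x=152/33 (≈4.6061) theta=-4/33 (≈-0.1212)
After 6 (thin lens f=-50): x=152/33 (≈4.6061) theta=-8/275 (≈-0.0291)
z_focus = -x_out/theta_out = -(152/33)/(-8/275) = 475/3 ≈ 158.3333
Rounded to 4 decimal places: z = 158.3333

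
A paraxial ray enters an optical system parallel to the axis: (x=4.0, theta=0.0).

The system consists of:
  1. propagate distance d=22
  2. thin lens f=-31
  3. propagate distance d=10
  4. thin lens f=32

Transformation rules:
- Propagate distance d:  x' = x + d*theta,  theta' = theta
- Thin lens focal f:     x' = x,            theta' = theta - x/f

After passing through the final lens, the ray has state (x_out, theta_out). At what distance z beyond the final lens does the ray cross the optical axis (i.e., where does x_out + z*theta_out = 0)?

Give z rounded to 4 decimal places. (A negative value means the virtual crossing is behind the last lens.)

Answer: 145.7778

Derivation:
Initial: x=4.0000 theta=0.0000
After 1 (propagate distance d=22): x=4.0000 theta=0.0000
After 2 (thin lens f=-31): x=4.0000 theta=4/31 (≈0.1290)
After 3 (propagate distance d=10): x=164/31 (≈5.2903) theta=4/31 (≈0.1290)
After 4 (thin lens f=32): x=164/31 (≈5.2903) theta=-9/248 (≈-0.0363)
z_focus = -x_out/theta_out = -(164/31)/(-9/248) = 1312/9 ≈ 145.7778
Rounded to 4 decimal places: z = 145.7778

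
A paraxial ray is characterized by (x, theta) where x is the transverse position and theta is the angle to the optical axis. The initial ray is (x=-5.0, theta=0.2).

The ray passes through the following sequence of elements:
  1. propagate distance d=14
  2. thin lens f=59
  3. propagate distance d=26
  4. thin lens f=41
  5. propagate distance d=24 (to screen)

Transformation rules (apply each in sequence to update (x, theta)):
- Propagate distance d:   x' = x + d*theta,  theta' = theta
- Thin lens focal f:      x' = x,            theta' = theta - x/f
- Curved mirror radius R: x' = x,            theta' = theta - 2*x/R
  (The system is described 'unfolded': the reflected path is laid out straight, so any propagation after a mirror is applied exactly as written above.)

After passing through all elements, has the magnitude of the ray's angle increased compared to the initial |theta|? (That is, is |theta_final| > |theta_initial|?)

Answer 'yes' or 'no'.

Answer: no

Derivation:
Initial: x=-5.0000 theta=0.2000
After 1 (propagate distance d=14): x=-2.2000 theta=0.2000
After 2 (thin lens f=59): x=-2.2000 theta=14/59 (≈0.2373)
After 3 (propagate distance d=26): x=1171/295 (≈3.9695) theta=14/59 (≈0.2373)
After 4 (thin lens f=41): x=1171/295 (≈3.9695) theta=1699/12095 (≈0.1405)
After 5 (propagate distance d=24 (to screen)): x=88787/12095 (≈7.3408) theta=1699/12095 (≈0.1405)
|theta_initial|=0.2000 |theta_final|=1699/12095 (≈0.1405) -> not increased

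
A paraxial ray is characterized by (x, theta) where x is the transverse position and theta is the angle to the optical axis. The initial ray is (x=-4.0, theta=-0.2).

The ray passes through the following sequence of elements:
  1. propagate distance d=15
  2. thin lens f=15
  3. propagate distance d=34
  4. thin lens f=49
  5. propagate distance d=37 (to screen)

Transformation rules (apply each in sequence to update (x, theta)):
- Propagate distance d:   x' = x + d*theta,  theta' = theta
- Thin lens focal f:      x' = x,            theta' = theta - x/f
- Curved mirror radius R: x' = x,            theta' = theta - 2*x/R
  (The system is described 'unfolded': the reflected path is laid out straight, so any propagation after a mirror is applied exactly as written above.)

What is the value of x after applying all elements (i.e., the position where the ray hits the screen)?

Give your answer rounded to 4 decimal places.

Answer: 10.3728

Derivation:
Initial: x=-4.0000 theta=-0.2000
After 1 (propagate distance d=15): x=-7.0000 theta=-0.2000
After 2 (thin lens f=15): x=-7.0000 theta=4/15 (≈0.2667)
After 3 (propagate distance d=34): x=31/15 (≈2.0667) theta=4/15 (≈0.2667)
After 4 (thin lens f=49): x=31/15 (≈2.0667) theta=11/49 (≈0.2245)
After 5 (propagate distance d=37 (to screen)): x=7624/735 (≈10.3728) theta=11/49 (≈0.2245)
Rounded to 4 decimal places: x = 10.3728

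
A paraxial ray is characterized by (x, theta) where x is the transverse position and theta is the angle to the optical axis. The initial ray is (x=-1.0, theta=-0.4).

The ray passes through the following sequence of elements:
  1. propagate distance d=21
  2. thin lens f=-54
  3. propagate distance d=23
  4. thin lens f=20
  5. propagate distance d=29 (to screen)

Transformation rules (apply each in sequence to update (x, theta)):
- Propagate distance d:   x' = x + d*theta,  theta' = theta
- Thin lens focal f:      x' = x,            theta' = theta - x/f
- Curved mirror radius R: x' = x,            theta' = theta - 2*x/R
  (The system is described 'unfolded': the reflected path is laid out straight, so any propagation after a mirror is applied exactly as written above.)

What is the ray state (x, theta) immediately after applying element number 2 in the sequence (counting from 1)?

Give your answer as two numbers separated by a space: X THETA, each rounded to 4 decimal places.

Initial: x=-1.0000 theta=-0.4000
After 1 (propagate distance d=21): x=-9.4000 theta=-0.4000
After 2 (thin lens f=-54): x=-9.4000 theta=-31/54 (≈-0.5741)
Rounded to 4 decimal places: x = -9.4000, theta = -0.5741

Answer: -9.4000 -0.5741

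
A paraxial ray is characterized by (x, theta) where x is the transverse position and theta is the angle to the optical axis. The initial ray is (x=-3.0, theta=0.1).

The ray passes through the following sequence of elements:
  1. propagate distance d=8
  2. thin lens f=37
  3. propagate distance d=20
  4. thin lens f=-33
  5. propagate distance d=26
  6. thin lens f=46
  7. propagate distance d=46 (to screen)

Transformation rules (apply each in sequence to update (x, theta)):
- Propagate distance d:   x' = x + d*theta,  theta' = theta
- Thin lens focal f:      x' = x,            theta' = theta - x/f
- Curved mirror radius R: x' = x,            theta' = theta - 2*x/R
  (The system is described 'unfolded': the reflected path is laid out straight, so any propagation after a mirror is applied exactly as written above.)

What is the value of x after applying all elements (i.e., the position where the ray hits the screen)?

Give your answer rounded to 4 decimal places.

Initial: x=-3.0000 theta=0.1000
After 1 (propagate distance d=8): x=-2.2000 theta=0.1000
After 2 (thin lens f=37): x=-2.2000 theta=59/370 (≈0.1595)
After 3 (propagate distance d=20): x=183/185 (≈0.9892) theta=59/370 (≈0.1595)
After 4 (thin lens f=-33): x=183/185 (≈0.9892) theta=771/4070 (≈0.1894)
After 5 (propagate distance d=26): x=12036/2035 (≈5.9145) theta=771/4070 (≈0.1894)
After 6 (thin lens f=46): x=12036/2035 (≈5.9145) theta=5697/93610 (≈0.0609)
After 7 (propagate distance d=46 (to screen)): x=17733/2035 (≈8.7140) theta=5697/93610 (≈0.0609)
Rounded to 4 decimal places: x = 8.7140

Answer: 8.7140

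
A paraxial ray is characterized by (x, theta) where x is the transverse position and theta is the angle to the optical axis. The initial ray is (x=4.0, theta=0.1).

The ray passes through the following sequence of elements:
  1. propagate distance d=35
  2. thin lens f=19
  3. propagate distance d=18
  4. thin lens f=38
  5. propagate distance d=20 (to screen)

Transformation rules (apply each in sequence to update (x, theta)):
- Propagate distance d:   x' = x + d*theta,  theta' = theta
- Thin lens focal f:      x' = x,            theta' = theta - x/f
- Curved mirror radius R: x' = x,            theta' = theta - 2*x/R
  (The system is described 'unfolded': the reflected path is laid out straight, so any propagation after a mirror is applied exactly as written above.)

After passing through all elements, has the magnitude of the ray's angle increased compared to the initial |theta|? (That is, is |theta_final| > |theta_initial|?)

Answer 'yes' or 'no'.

Initial: x=4.0000 theta=0.1000
After 1 (propagate distance d=35): x=7.5000 theta=0.1000
After 2 (thin lens f=19): x=7.5000 theta=-28/95 (≈-0.2947)
After 3 (propagate distance d=18): x=417/190 (≈2.1947) theta=-28/95 (≈-0.2947)
After 4 (thin lens f=38): x=417/190 (≈2.1947) theta=-509/1444 (≈-0.3525)
After 5 (propagate distance d=20 (to screen)): x=-17527/3610 (≈-4.8551) theta=-509/1444 (≈-0.3525)
|theta_initial|=0.1000 |theta_final|=509/1444 (≈0.3525) -> increased

Answer: yes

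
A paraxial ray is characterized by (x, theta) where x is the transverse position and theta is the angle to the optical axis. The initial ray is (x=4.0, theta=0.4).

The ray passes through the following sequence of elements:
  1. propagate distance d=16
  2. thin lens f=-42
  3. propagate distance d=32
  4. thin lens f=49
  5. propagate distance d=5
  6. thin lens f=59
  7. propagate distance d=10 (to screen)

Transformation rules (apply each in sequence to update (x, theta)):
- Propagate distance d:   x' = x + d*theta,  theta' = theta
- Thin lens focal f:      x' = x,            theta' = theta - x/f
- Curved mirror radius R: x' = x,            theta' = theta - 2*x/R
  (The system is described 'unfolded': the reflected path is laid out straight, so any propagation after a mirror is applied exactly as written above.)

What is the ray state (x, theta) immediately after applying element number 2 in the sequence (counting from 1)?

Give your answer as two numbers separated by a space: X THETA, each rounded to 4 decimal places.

Answer: 10.4000 0.6476

Derivation:
Initial: x=4.0000 theta=0.4000
After 1 (propagate distance d=16): x=10.4000 theta=0.4000
After 2 (thin lens f=-42): x=10.4000 theta=68/105 (≈0.6476)
Rounded to 4 decimal places: x = 10.4000, theta = 0.6476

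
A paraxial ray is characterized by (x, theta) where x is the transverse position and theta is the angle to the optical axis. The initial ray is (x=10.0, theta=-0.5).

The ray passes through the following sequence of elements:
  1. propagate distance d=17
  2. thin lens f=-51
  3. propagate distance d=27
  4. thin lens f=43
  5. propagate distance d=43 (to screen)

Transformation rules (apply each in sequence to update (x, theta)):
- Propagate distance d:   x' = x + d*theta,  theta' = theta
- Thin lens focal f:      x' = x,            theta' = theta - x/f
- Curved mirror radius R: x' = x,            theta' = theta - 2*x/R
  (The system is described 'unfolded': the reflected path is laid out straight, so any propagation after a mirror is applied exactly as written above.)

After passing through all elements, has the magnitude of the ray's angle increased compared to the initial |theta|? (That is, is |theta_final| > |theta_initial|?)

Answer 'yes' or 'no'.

Answer: no

Derivation:
Initial: x=10.0000 theta=-0.5000
After 1 (propagate distance d=17): x=1.5000 theta=-0.5000
After 2 (thin lens f=-51): x=1.5000 theta=-8/17 (≈-0.4706)
After 3 (propagate distance d=27): x=-381/34 (≈-11.2059) theta=-8/17 (≈-0.4706)
After 4 (thin lens f=43): x=-381/34 (≈-11.2059) theta=-307/1462 (≈-0.2100)
After 5 (propagate distance d=43 (to screen)): x=-344/17 (≈-20.2353) theta=-307/1462 (≈-0.2100)
|theta_initial|=0.5000 |theta_final|=307/1462 (≈0.2100) -> not increased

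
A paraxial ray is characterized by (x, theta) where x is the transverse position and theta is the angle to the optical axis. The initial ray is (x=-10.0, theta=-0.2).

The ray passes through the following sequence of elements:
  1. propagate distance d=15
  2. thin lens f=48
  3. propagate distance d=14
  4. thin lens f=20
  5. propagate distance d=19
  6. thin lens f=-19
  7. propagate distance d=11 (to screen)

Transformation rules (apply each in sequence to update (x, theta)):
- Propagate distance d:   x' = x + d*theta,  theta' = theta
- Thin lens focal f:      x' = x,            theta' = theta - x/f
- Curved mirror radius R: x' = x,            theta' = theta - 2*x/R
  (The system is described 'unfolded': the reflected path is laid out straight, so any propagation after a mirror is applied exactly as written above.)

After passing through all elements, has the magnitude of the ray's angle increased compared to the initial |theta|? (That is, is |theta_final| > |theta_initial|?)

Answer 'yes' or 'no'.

Initial: x=-10.0000 theta=-0.2000
After 1 (propagate distance d=15): x=-13.0000 theta=-0.2000
After 2 (thin lens f=48): x=-13.0000 theta=17/240 (≈0.0708)
After 3 (propagate distance d=14): x=-1441/120 (≈-12.0083) theta=17/240 (≈0.0708)
After 4 (thin lens f=20): x=-1441/120 (≈-12.0083) theta=537/800 (≈0.6713)
After 5 (propagate distance d=19): x=1789/2400 (≈0.7454) theta=537/800 (≈0.6713)
After 6 (thin lens f=-19): x=1789/2400 (≈0.7454) theta=16199/22800 (≈0.7105)
After 7 (propagate distance d=11 (to screen)): x=130123/15200 (≈8.5607) theta=16199/22800 (≈0.7105)
|theta_initial|=0.2000 |theta_final|=16199/22800 (≈0.7105) -> increased

Answer: yes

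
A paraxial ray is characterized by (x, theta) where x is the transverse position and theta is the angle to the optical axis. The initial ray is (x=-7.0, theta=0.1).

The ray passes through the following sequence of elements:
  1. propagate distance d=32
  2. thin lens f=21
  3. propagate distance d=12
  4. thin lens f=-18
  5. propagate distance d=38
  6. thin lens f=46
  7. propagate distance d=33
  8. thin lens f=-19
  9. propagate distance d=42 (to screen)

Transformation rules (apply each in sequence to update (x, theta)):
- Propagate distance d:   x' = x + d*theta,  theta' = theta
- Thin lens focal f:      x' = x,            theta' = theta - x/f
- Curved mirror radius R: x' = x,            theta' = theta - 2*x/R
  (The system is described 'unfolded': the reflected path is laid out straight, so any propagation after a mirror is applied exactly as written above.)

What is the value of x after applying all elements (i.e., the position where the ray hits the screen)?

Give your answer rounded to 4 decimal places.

Initial: x=-7.0000 theta=0.1000
After 1 (propagate distance d=32): x=-3.8000 theta=0.1000
After 2 (thin lens f=21): x=-3.8000 theta=59/210 (≈0.2810)
After 3 (propagate distance d=12): x=-3/7 (≈-0.4286) theta=59/210 (≈0.2810)
After 4 (thin lens f=-18): x=-3/7 (≈-0.4286) theta=9/35 (≈0.2571)
After 5 (propagate distance d=38): x=327/35 (≈9.3429) theta=9/35 (≈0.2571)
After 6 (thin lens f=46): x=327/35 (≈9.3429) theta=87/1610 (≈0.0540)
After 7 (propagate distance d=33): x=2559/230 (≈11.1261) theta=87/1610 (≈0.0540)
After 8 (thin lens f=-19): x=2559/230 (≈11.1261) theta=9783/15295 (≈0.6396)
After 9 (propagate distance d=42 (to screen)): x=166017/4370 (≈37.9902) theta=9783/15295 (≈0.6396)
Rounded to 4 decimal places: x = 37.9902

Answer: 37.9902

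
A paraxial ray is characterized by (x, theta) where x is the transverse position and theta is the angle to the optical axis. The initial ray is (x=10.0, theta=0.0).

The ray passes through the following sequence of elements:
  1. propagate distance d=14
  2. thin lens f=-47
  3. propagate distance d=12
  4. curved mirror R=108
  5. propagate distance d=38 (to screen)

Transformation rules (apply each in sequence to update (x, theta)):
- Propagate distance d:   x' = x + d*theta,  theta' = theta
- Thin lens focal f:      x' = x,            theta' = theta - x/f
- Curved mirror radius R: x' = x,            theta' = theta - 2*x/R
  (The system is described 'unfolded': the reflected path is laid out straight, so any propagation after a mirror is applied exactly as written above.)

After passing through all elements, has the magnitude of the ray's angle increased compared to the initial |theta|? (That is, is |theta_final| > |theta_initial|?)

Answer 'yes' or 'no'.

Initial: x=10.0000 theta=0.0000
After 1 (propagate distance d=14): x=10.0000 theta=0.0000
After 2 (thin lens f=-47): x=10.0000 theta=10/47 (≈0.2128)
After 3 (propagate distance d=12): x=590/47 (≈12.5532) theta=10/47 (≈0.2128)
After 4 (curved mirror R=108): x=590/47 (≈12.5532) theta=-25/1269 (≈-0.0197)
After 5 (propagate distance d=38 (to screen)): x=14980/1269 (≈11.8046) theta=-25/1269 (≈-0.0197)
|theta_initial|=0.0000 |theta_final|=25/1269 (≈0.0197) -> increased

Answer: yes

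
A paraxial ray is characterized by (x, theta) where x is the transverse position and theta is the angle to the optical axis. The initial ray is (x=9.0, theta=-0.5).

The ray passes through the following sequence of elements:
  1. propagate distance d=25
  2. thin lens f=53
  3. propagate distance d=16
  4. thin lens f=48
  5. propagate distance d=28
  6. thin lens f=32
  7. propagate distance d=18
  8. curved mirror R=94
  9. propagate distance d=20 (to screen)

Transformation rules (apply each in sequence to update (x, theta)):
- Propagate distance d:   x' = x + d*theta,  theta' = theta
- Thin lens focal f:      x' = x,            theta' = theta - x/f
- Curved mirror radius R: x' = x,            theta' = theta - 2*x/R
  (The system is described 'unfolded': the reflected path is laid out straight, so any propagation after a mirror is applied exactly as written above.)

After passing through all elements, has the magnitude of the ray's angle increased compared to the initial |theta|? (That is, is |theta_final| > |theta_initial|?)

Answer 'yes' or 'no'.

Initial: x=9.0000 theta=-0.5000
After 1 (propagate distance d=25): x=-3.5000 theta=-0.5000
After 2 (thin lens f=53): x=-3.5000 theta=-23/53 (≈-0.4340)
After 3 (propagate distance d=16): x=-1107/106 (≈-10.4434) theta=-23/53 (≈-0.4340)
After 4 (thin lens f=48): x=-1107/106 (≈-10.4434) theta=-367/1696 (≈-0.2164)
After 5 (propagate distance d=28): x=-6997/424 (≈-16.5024) theta=-367/1696 (≈-0.2164)
After 6 (thin lens f=32): x=-6997/424 (≈-16.5024) theta=4061/13568 (≈0.2993)
After 7 (propagate distance d=18): x=-75403/6784 (≈-11.1148) theta=4061/13568 (≈0.2993)
After 8 (curved mirror R=94): x=-75403/6784 (≈-11.1148) theta=341673/637696 (≈0.5358)
After 9 (propagate distance d=20 (to screen)): x=-127211/318848 (≈-0.3990) theta=341673/637696 (≈0.5358)
|theta_initial|=0.5000 |theta_final|=341673/637696 (≈0.5358) -> increased

Answer: yes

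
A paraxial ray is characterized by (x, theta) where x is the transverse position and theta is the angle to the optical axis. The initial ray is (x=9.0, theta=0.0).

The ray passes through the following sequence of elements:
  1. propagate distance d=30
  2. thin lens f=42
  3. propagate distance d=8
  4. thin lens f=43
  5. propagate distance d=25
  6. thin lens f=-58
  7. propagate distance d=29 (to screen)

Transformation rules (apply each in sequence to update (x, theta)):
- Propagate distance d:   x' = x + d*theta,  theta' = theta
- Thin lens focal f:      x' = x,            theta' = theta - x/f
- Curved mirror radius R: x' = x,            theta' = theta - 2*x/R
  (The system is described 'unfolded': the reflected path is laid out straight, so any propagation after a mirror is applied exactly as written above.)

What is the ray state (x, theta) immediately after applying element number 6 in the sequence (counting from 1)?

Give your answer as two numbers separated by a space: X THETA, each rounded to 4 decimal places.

Answer: -2.3073 -0.4235

Derivation:
Initial: x=9.0000 theta=0.0000
After 1 (propagate distance d=30): x=9.0000 theta=0.0000
After 2 (thin lens f=42): x=9.0000 theta=-3/14 (≈-0.2143)
After 3 (propagate distance d=8): x=51/7 (≈7.2857) theta=-3/14 (≈-0.2143)
After 4 (thin lens f=43): x=51/7 (≈7.2857) theta=-33/86 (≈-0.3837)
After 5 (propagate distance d=25): x=-1389/602 (≈-2.3073) theta=-33/86 (≈-0.3837)
After 6 (thin lens f=-58): x=-1389/602 (≈-2.3073) theta=-14787/34916 (≈-0.4235)
Rounded to 4 decimal places: x = -2.3073, theta = -0.4235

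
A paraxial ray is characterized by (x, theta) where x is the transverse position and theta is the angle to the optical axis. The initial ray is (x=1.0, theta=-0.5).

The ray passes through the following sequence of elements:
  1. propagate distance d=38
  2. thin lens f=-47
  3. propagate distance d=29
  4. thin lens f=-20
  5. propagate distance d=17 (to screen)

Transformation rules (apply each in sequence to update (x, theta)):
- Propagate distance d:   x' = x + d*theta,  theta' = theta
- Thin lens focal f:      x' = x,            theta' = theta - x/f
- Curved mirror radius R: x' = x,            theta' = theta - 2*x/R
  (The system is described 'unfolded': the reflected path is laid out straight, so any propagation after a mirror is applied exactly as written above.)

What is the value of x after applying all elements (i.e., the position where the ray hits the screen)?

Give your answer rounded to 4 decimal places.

Answer: -95.6824

Derivation:
Initial: x=1.0000 theta=-0.5000
After 1 (propagate distance d=38): x=-18.0000 theta=-0.5000
After 2 (thin lens f=-47): x=-18.0000 theta=-83/94 (≈-0.8830)
After 3 (propagate distance d=29): x=-4099/94 (≈-43.6064) theta=-83/94 (≈-0.8830)
After 4 (thin lens f=-20): x=-4099/94 (≈-43.6064) theta=-5759/1880 (≈-3.0633)
After 5 (propagate distance d=17 (to screen)): x=-179883/1880 (≈-95.6824) theta=-5759/1880 (≈-3.0633)
Rounded to 4 decimal places: x = -95.6824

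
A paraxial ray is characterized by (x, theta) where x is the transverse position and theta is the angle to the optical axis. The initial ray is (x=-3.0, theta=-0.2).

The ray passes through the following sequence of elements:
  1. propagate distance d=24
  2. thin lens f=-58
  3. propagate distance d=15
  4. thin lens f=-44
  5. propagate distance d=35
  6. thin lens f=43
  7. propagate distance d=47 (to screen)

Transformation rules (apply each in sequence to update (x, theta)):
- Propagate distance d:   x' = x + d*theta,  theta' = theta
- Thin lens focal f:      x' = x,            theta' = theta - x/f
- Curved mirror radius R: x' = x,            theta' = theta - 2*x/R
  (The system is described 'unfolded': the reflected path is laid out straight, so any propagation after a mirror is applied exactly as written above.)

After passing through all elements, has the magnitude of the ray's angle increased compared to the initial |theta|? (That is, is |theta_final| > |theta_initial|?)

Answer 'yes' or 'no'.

Initial: x=-3.0000 theta=-0.2000
After 1 (propagate distance d=24): x=-7.8000 theta=-0.2000
After 2 (thin lens f=-58): x=-7.8000 theta=-97/290 (≈-0.3345)
After 3 (propagate distance d=15): x=-3717/290 (≈-12.8172) theta=-97/290 (≈-0.3345)
After 4 (thin lens f=-44): x=-3717/290 (≈-12.8172) theta=-1597/2552 (≈-0.6258)
After 5 (propagate distance d=35): x=-443023/12760 (≈-34.7197) theta=-1597/2552 (≈-0.6258)
After 6 (thin lens f=43): x=-443023/12760 (≈-34.7197) theta=24917/137170 (≈0.1817)
After 7 (propagate distance d=47 (to screen)): x=-1305963/49880 (≈-26.1821) theta=24917/137170 (≈0.1817)
|theta_initial|=0.2000 |theta_final|=24917/137170 (≈0.1817) -> not increased

Answer: no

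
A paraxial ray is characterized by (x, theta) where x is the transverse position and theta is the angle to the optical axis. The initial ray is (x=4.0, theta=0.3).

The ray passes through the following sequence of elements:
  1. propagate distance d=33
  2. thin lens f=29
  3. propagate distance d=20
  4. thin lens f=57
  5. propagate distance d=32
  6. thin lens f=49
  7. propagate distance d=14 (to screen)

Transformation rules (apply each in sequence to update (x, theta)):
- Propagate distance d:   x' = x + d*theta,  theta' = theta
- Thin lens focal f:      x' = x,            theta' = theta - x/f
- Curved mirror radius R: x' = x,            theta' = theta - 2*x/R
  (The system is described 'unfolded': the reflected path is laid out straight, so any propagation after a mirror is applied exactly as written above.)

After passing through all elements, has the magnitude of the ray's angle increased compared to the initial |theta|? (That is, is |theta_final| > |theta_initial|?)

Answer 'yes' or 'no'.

Answer: yes

Derivation:
Initial: x=4.0000 theta=0.3000
After 1 (propagate distance d=33): x=13.9000 theta=0.3000
After 2 (thin lens f=29): x=13.9000 theta=-26/145 (≈-0.1793)
After 3 (propagate distance d=20): x=2991/290 (≈10.3138) theta=-26/145 (≈-0.1793)
After 4 (thin lens f=57): x=2991/290 (≈10.3138) theta=-397/1102 (≈-0.3603)
After 5 (propagate distance d=32): x=-6691/5510 (≈-1.2143) theta=-397/1102 (≈-0.3603)
After 6 (thin lens f=49): x=-6691/5510 (≈-1.2143) theta=-45287/134995 (≈-0.3355)
After 7 (propagate distance d=14 (to screen)): x=-45597/7714 (≈-5.9109) theta=-45287/134995 (≈-0.3355)
|theta_initial|=0.3000 |theta_final|=45287/134995 (≈0.3355) -> increased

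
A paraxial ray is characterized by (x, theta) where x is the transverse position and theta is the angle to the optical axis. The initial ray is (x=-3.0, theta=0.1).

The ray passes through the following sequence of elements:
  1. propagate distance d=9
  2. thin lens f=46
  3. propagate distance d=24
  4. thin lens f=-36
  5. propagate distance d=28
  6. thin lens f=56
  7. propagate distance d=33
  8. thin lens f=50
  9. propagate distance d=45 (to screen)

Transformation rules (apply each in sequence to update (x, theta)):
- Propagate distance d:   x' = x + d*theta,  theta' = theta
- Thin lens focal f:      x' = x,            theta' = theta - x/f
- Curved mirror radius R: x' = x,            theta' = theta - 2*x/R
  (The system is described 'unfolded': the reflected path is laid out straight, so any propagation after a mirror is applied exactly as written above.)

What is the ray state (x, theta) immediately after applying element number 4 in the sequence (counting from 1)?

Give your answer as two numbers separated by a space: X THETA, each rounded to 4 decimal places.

Answer: 1.3957 0.1844

Derivation:
Initial: x=-3.0000 theta=0.1000
After 1 (propagate distance d=9): x=-2.1000 theta=0.1000
After 2 (thin lens f=46): x=-2.1000 theta=67/460 (≈0.1457)
After 3 (propagate distance d=24): x=321/230 (≈1.3957) theta=67/460 (≈0.1457)
After 4 (thin lens f=-36): x=321/230 (≈1.3957) theta=509/2760 (≈0.1844)
Rounded to 4 decimal places: x = 1.3957, theta = 0.1844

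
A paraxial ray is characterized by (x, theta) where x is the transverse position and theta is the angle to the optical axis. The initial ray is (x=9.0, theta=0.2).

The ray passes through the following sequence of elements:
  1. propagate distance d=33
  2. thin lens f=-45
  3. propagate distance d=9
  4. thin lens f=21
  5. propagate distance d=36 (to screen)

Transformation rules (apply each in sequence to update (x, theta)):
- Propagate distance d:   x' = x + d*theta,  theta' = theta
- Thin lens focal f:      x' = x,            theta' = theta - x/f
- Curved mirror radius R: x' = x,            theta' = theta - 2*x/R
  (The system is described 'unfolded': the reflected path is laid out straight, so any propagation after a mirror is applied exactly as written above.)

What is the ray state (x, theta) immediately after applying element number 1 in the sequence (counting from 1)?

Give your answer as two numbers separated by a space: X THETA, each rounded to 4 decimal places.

Answer: 15.6000 0.2000

Derivation:
Initial: x=9.0000 theta=0.2000
After 1 (propagate distance d=33): x=15.6000 theta=0.2000
Rounded to 4 decimal places: x = 15.6000, theta = 0.2000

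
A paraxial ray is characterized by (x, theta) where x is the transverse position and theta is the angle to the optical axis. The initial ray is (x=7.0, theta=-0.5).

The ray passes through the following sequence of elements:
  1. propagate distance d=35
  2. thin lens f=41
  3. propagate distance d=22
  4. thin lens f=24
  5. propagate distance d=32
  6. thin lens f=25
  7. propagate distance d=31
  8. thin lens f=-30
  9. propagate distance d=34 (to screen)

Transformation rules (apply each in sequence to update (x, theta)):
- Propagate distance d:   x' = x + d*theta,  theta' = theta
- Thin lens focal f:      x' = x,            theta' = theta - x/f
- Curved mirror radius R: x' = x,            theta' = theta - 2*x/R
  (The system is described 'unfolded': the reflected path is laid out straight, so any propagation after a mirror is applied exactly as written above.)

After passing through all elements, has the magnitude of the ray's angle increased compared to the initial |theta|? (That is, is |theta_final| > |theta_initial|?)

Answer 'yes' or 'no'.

Answer: yes

Derivation:
Initial: x=7.0000 theta=-0.5000
After 1 (propagate distance d=35): x=-10.5000 theta=-0.5000
After 2 (thin lens f=41): x=-10.5000 theta=-10/41 (≈-0.2439)
After 3 (propagate distance d=22): x=-1301/82 (≈-15.8659) theta=-10/41 (≈-0.2439)
After 4 (thin lens f=24): x=-1301/82 (≈-15.8659) theta=821/1968 (≈0.4172)
After 5 (propagate distance d=32): x=-619/246 (≈-2.5163) theta=821/1968 (≈0.4172)
After 6 (thin lens f=25): x=-619/246 (≈-2.5163) theta=25477/49200 (≈0.5178)
After 7 (propagate distance d=31): x=665987/49200 (≈13.5363) theta=25477/49200 (≈0.5178)
After 8 (thin lens f=-30): x=665987/49200 (≈13.5363) theta=1430297/1476000 (≈0.9690)
After 9 (propagate distance d=34 (to screen)): x=17152427/369000 (≈46.4835) theta=1430297/1476000 (≈0.9690)
|theta_initial|=0.5000 |theta_final|=1430297/1476000 (≈0.9690) -> increased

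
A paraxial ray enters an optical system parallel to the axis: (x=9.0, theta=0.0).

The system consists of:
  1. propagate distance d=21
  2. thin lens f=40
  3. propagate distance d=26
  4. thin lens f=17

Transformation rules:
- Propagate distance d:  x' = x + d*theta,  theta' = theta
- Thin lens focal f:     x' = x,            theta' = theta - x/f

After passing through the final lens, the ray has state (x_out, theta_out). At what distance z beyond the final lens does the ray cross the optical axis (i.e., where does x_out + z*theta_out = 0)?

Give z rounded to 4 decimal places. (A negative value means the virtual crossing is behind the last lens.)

Initial: x=9.0000 theta=0.0000
After 1 (propagate distance d=21): x=9.0000 theta=0.0000
After 2 (thin lens f=40): x=9.0000 theta=-0.2250
After 3 (propagate distance d=26): x=3.1500 theta=-0.2250
After 4 (thin lens f=17): x=3.1500 theta=-279/680 (≈-0.4103)
z_focus = -x_out/theta_out = -(3.1500)/(-279/680) = 238/31 ≈ 7.6774
Rounded to 4 decimal places: z = 7.6774

Answer: 7.6774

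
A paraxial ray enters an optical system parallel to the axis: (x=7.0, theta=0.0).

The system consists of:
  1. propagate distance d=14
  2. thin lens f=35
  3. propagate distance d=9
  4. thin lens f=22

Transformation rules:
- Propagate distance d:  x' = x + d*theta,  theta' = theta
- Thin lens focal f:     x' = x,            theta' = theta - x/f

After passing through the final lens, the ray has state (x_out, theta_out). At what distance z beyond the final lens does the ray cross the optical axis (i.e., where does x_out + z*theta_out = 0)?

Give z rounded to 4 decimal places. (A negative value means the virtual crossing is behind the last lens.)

Initial: x=7.0000 theta=0.0000
After 1 (propagate distance d=14): x=7.0000 theta=0.0000
After 2 (thin lens f=35): x=7.0000 theta=-0.2000
After 3 (propagate distance d=9): x=5.2000 theta=-0.2000
After 4 (thin lens f=22): x=5.2000 theta=-24/55 (≈-0.4364)
z_focus = -x_out/theta_out = -(5.2000)/(-24/55) = 143/12 ≈ 11.9167
Rounded to 4 decimal places: z = 11.9167

Answer: 11.9167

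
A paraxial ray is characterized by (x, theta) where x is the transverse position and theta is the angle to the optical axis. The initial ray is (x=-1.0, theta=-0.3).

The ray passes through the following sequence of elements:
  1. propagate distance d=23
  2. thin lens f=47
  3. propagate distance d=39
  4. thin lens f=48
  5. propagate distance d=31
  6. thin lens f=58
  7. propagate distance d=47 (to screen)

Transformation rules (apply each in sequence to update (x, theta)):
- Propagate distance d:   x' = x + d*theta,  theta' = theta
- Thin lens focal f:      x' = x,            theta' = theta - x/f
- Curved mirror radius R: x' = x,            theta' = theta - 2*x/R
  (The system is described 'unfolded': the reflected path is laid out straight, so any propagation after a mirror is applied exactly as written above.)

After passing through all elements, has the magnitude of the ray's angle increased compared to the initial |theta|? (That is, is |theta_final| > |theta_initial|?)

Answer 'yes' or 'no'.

Initial: x=-1.0000 theta=-0.3000
After 1 (propagate distance d=23): x=-7.9000 theta=-0.3000
After 2 (thin lens f=47): x=-7.9000 theta=-31/235 (≈-0.1319)
After 3 (propagate distance d=39): x=-6131/470 (≈-13.0447) theta=-31/235 (≈-0.1319)
After 4 (thin lens f=48): x=-6131/470 (≈-13.0447) theta=631/4512 (≈0.1398)
After 5 (propagate distance d=31): x=-196483/22560 (≈-8.7094) theta=631/4512 (≈0.1398)
After 6 (thin lens f=58): x=-196483/22560 (≈-8.7094) theta=126491/436160 (≈0.2900)
After 7 (propagate distance d=47 (to screen)): x=6439217/1308480 (≈4.9211) theta=126491/436160 (≈0.2900)
|theta_initial|=0.3000 |theta_final|=126491/436160 (≈0.2900) -> not increased

Answer: no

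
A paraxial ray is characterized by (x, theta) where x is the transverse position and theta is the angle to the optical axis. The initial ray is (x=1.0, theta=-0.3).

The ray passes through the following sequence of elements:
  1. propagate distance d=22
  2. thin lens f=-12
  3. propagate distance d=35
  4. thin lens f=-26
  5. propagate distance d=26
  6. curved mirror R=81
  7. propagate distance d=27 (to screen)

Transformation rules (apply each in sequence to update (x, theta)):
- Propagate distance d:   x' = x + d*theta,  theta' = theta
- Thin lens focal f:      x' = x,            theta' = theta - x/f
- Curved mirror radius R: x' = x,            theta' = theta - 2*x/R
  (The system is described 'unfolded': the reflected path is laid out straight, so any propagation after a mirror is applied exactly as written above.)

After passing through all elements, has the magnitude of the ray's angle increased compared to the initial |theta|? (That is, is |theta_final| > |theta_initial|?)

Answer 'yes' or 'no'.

Initial: x=1.0000 theta=-0.3000
After 1 (propagate distance d=22): x=-5.6000 theta=-0.3000
After 2 (thin lens f=-12): x=-5.6000 theta=-23/30 (≈-0.7667)
After 3 (propagate distance d=35): x=-973/30 (≈-32.4333) theta=-23/30 (≈-0.7667)
After 4 (thin lens f=-26): x=-973/30 (≈-32.4333) theta=-1571/780 (≈-2.0141)
After 5 (propagate distance d=26): x=-84.8000 theta=-1571/780 (≈-2.0141)
After 6 (curved mirror R=81): x=-84.8000 theta=1679/21060 (≈0.0797)
After 7 (propagate distance d=27 (to screen)): x=-12893/156 (≈-82.6474) theta=1679/21060 (≈0.0797)
|theta_initial|=0.3000 |theta_final|=1679/21060 (≈0.0797) -> not increased

Answer: no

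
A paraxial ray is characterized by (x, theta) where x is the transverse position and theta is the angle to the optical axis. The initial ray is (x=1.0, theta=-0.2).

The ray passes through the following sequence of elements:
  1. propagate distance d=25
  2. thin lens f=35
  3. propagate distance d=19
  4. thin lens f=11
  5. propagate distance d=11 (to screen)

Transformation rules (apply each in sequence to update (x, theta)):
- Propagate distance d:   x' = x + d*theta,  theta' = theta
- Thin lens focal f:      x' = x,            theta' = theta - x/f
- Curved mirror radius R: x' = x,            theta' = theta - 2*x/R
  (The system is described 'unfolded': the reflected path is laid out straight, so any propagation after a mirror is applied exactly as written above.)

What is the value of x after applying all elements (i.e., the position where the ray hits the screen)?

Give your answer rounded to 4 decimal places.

Initial: x=1.0000 theta=-0.2000
After 1 (propagate distance d=25): x=-4.0000 theta=-0.2000
After 2 (thin lens f=35): x=-4.0000 theta=-3/35 (≈-0.0857)
After 3 (propagate distance d=19): x=-197/35 (≈-5.6286) theta=-3/35 (≈-0.0857)
After 4 (thin lens f=11): x=-197/35 (≈-5.6286) theta=164/385 (≈0.4260)
After 5 (propagate distance d=11 (to screen)): x=-33/35 (≈-0.9429) theta=164/385 (≈0.4260)
Rounded to 4 decimal places: x = -0.9429

Answer: -0.9429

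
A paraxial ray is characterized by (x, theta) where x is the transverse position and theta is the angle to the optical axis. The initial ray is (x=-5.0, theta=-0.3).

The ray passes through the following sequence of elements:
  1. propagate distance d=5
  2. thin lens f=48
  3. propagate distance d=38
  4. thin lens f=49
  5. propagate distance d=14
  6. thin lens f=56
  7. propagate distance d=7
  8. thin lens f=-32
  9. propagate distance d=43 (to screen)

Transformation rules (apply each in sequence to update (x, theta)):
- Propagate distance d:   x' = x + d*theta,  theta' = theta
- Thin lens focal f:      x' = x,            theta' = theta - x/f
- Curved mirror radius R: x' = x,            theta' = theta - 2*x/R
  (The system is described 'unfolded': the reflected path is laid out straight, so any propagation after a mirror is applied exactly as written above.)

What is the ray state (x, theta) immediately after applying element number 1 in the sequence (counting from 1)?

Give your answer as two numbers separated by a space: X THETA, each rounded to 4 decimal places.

Initial: x=-5.0000 theta=-0.3000
After 1 (propagate distance d=5): x=-6.5000 theta=-0.3000
Rounded to 4 decimal places: x = -6.5000, theta = -0.3000

Answer: -6.5000 -0.3000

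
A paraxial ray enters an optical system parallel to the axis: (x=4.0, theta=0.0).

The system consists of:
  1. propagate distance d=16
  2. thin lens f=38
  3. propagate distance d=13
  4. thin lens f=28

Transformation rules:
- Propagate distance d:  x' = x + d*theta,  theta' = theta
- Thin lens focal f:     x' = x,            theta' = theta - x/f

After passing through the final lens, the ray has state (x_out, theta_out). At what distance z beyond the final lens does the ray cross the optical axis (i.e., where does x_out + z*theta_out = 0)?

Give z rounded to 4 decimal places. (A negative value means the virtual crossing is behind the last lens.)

Answer: 13.2075

Derivation:
Initial: x=4.0000 theta=0.0000
After 1 (propagate distance d=16): x=4.0000 theta=0.0000
After 2 (thin lens f=38): x=4.0000 theta=-2/19 (≈-0.1053)
After 3 (propagate distance d=13): x=50/19 (≈2.6316) theta=-2/19 (≈-0.1053)
After 4 (thin lens f=28): x=50/19 (≈2.6316) theta=-53/266 (≈-0.1992)
z_focus = -x_out/theta_out = -(50/19)/(-53/266) = 700/53 ≈ 13.2075
Rounded to 4 decimal places: z = 13.2075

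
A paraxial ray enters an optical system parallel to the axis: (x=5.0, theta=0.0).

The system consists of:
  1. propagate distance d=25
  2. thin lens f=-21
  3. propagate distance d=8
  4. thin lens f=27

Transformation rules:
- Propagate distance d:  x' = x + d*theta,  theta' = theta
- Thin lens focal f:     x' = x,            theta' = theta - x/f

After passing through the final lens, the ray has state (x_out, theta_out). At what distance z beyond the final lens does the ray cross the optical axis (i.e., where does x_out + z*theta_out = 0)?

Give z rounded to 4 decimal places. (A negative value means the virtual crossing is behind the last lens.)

Initial: x=5.0000 theta=0.0000
After 1 (propagate distance d=25): x=5.0000 theta=0.0000
After 2 (thin lens f=-21): x=5.0000 theta=5/21 (≈0.2381)
After 3 (propagate distance d=8): x=145/21 (≈6.9048) theta=5/21 (≈0.2381)
After 4 (thin lens f=27): x=145/21 (≈6.9048) theta=-10/567 (≈-0.0176)
z_focus = -x_out/theta_out = -(145/21)/(-10/567) = 391.5000
Rounded to 4 decimal places: z = 391.5000

Answer: 391.5000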